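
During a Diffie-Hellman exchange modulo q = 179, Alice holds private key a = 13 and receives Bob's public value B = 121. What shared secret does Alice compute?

146

Shared key K = 121^13 mod 179.
121^1 ≡ 121 (mod 179)
121^2 = (121^1)^2 ≡ 121^2 = 14641 ≡ 142 (mod 179)
121^4 = (121^2)^2 ≡ 142^2 = 20164 ≡ 116 (mod 179)
121^8 = (121^4)^2 ≡ 116^2 = 13456 ≡ 31 (mod 179)
121^13 = 121^8 · 121^4 · 121^1 ≡ 31 · 116 · 121 ≡ 146 (mod 179).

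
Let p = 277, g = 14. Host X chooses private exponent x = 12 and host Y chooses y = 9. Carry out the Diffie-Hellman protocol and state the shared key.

16

Host Y sends B = g^y mod p = 14^9 mod 277.
14^1 ≡ 14 (mod 277)
14^2 = (14^1)^2 ≡ 14^2 = 196 ≡ 196 (mod 277)
14^4 = (14^2)^2 ≡ 196^2 = 38416 ≡ 190 (mod 277)
14^8 = (14^4)^2 ≡ 190^2 = 36100 ≡ 90 (mod 277)
14^9 = 14^8 · 14^1 ≡ 90 · 14 ≡ 152 (mod 277).
So B = 152. Host X then computes K = B^x mod p = 152^12 mod 277.
152^1 ≡ 152 (mod 277)
152^2 = (152^1)^2 ≡ 152^2 = 23104 ≡ 113 (mod 277)
152^4 = (152^2)^2 ≡ 113^2 = 12769 ≡ 27 (mod 277)
152^8 = (152^4)^2 ≡ 27^2 = 729 ≡ 175 (mod 277)
152^12 = 152^8 · 152^4 ≡ 175 · 27 ≡ 16 (mod 277).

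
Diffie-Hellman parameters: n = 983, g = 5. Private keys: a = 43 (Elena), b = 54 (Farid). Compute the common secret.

Elena sends A = g^a mod n = 5^43 mod 983.
5^1 ≡ 5 (mod 983)
5^2 = (5^1)^2 ≡ 5^2 = 25 ≡ 25 (mod 983)
5^4 = (5^2)^2 ≡ 25^2 = 625 ≡ 625 (mod 983)
5^8 = (5^4)^2 ≡ 625^2 = 390625 ≡ 374 (mod 983)
5^16 = (5^8)^2 ≡ 374^2 = 139876 ≡ 290 (mod 983)
5^32 = (5^16)^2 ≡ 290^2 = 84100 ≡ 545 (mod 983)
5^43 = 5^32 · 5^8 · 5^2 · 5^1 ≡ 545 · 374 · 25 · 5 ≡ 373 (mod 983).
So A = 373. Farid then computes K = A^b mod n = 373^54 mod 983.
373^1 ≡ 373 (mod 983)
373^2 = (373^1)^2 ≡ 373^2 = 139129 ≡ 526 (mod 983)
373^4 = (373^2)^2 ≡ 526^2 = 276676 ≡ 453 (mod 983)
373^8 = (373^4)^2 ≡ 453^2 = 205209 ≡ 745 (mod 983)
373^16 = (373^8)^2 ≡ 745^2 = 555025 ≡ 613 (mod 983)
373^32 = (373^16)^2 ≡ 613^2 = 375769 ≡ 263 (mod 983)
373^54 = 373^32 · 373^16 · 373^4 · 373^2 ≡ 263 · 613 · 453 · 526 ≡ 778 (mod 983).

778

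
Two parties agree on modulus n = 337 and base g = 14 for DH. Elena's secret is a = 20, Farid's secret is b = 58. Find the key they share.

316

Farid sends B = g^b mod n = 14^58 mod 337.
14^1 ≡ 14 (mod 337)
14^2 = (14^1)^2 ≡ 14^2 = 196 ≡ 196 (mod 337)
14^4 = (14^2)^2 ≡ 196^2 = 38416 ≡ 335 (mod 337)
14^8 = (14^4)^2 ≡ 335^2 = 112225 ≡ 4 (mod 337)
14^16 = (14^8)^2 ≡ 4^2 = 16 ≡ 16 (mod 337)
14^32 = (14^16)^2 ≡ 16^2 = 256 ≡ 256 (mod 337)
14^58 = 14^32 · 14^16 · 14^8 · 14^2 ≡ 256 · 16 · 4 · 196 ≡ 328 (mod 337).
So B = 328. Elena then computes K = B^a mod n = 328^20 mod 337.
328^1 ≡ 328 (mod 337)
328^2 = (328^1)^2 ≡ 328^2 = 107584 ≡ 81 (mod 337)
328^4 = (328^2)^2 ≡ 81^2 = 6561 ≡ 158 (mod 337)
328^8 = (328^4)^2 ≡ 158^2 = 24964 ≡ 26 (mod 337)
328^16 = (328^8)^2 ≡ 26^2 = 676 ≡ 2 (mod 337)
328^20 = 328^16 · 328^4 ≡ 2 · 158 ≡ 316 (mod 337).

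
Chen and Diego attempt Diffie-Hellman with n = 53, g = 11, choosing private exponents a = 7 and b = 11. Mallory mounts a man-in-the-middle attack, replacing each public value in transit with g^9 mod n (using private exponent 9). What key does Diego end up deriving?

Diego receives Mallory's public value M = 11^9 mod 53 instead of the honest one.
11^1 ≡ 11 (mod 53)
11^2 = (11^1)^2 ≡ 11^2 = 121 ≡ 15 (mod 53)
11^4 = (11^2)^2 ≡ 15^2 = 225 ≡ 13 (mod 53)
11^8 = (11^4)^2 ≡ 13^2 = 169 ≡ 10 (mod 53)
11^9 = 11^8 · 11^1 ≡ 10 · 11 ≡ 4 (mod 53).
So M = 4. Diego computes K = M^11 mod 53.
4^1 ≡ 4 (mod 53)
4^2 = (4^1)^2 ≡ 4^2 = 16 ≡ 16 (mod 53)
4^4 = (4^2)^2 ≡ 16^2 = 256 ≡ 44 (mod 53)
4^8 = (4^4)^2 ≡ 44^2 = 1936 ≡ 28 (mod 53)
4^11 = 4^8 · 4^2 · 4^1 ≡ 28 · 16 · 4 ≡ 43 (mod 53).

43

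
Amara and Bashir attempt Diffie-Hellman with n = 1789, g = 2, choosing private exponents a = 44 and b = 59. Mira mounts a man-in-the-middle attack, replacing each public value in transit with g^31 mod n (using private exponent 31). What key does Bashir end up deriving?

173

Bashir receives Mira's public value M = 2^31 mod 1789 instead of the honest one.
2^1 ≡ 2 (mod 1789)
2^2 = (2^1)^2 ≡ 2^2 = 4 ≡ 4 (mod 1789)
2^4 = (2^2)^2 ≡ 4^2 = 16 ≡ 16 (mod 1789)
2^8 = (2^4)^2 ≡ 16^2 = 256 ≡ 256 (mod 1789)
2^16 = (2^8)^2 ≡ 256^2 = 65536 ≡ 1132 (mod 1789)
2^31 = 2^16 · 2^8 · 2^4 · 2^2 · 2^1 ≡ 1132 · 256 · 16 · 4 · 2 ≡ 250 (mod 1789).
So M = 250. Bashir computes K = M^59 mod 1789.
250^1 ≡ 250 (mod 1789)
250^2 = (250^1)^2 ≡ 250^2 = 62500 ≡ 1674 (mod 1789)
250^4 = (250^2)^2 ≡ 1674^2 = 2802276 ≡ 702 (mod 1789)
250^8 = (250^4)^2 ≡ 702^2 = 492804 ≡ 829 (mod 1789)
250^16 = (250^8)^2 ≡ 829^2 = 687241 ≡ 265 (mod 1789)
250^32 = (250^16)^2 ≡ 265^2 = 70225 ≡ 454 (mod 1789)
250^59 = 250^32 · 250^16 · 250^8 · 250^2 · 250^1 ≡ 454 · 265 · 829 · 1674 · 250 ≡ 173 (mod 1789).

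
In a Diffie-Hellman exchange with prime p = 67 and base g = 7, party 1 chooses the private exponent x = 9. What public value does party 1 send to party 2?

43

Public value = 7^9 (mod 67).
7^1 ≡ 7 (mod 67)
7^2 = (7^1)^2 ≡ 7^2 = 49 ≡ 49 (mod 67)
7^4 = (7^2)^2 ≡ 49^2 = 2401 ≡ 56 (mod 67)
7^8 = (7^4)^2 ≡ 56^2 = 3136 ≡ 54 (mod 67)
7^9 = 7^8 · 7^1 ≡ 54 · 7 ≡ 43 (mod 67).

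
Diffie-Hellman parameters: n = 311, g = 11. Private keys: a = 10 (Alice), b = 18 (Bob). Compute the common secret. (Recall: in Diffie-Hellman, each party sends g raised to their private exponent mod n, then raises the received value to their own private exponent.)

234

Alice sends A = g^a mod n = 11^10 mod 311.
11^1 ≡ 11 (mod 311)
11^2 = (11^1)^2 ≡ 11^2 = 121 ≡ 121 (mod 311)
11^4 = (11^2)^2 ≡ 121^2 = 14641 ≡ 24 (mod 311)
11^8 = (11^4)^2 ≡ 24^2 = 576 ≡ 265 (mod 311)
11^10 = 11^8 · 11^2 ≡ 265 · 121 ≡ 32 (mod 311).
So A = 32. Bob then computes K = A^b mod n = 32^18 mod 311.
32^1 ≡ 32 (mod 311)
32^2 = (32^1)^2 ≡ 32^2 = 1024 ≡ 91 (mod 311)
32^4 = (32^2)^2 ≡ 91^2 = 8281 ≡ 195 (mod 311)
32^8 = (32^4)^2 ≡ 195^2 = 38025 ≡ 83 (mod 311)
32^16 = (32^8)^2 ≡ 83^2 = 6889 ≡ 47 (mod 311)
32^18 = 32^16 · 32^2 ≡ 47 · 91 ≡ 234 (mod 311).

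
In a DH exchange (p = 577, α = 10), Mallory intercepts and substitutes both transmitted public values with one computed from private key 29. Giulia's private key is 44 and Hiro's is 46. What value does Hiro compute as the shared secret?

Hiro receives Mallory's public value M = 10^29 mod 577 instead of the honest one.
10^1 ≡ 10 (mod 577)
10^2 = (10^1)^2 ≡ 10^2 = 100 ≡ 100 (mod 577)
10^4 = (10^2)^2 ≡ 100^2 = 10000 ≡ 191 (mod 577)
10^8 = (10^4)^2 ≡ 191^2 = 36481 ≡ 130 (mod 577)
10^16 = (10^8)^2 ≡ 130^2 = 16900 ≡ 167 (mod 577)
10^29 = 10^16 · 10^8 · 10^4 · 10^1 ≡ 167 · 130 · 191 · 10 ≡ 572 (mod 577).
So M = 572. Hiro computes K = M^46 mod 577.
572^1 ≡ 572 (mod 577)
572^2 = (572^1)^2 ≡ 572^2 = 327184 ≡ 25 (mod 577)
572^4 = (572^2)^2 ≡ 25^2 = 625 ≡ 48 (mod 577)
572^8 = (572^4)^2 ≡ 48^2 = 2304 ≡ 573 (mod 577)
572^16 = (572^8)^2 ≡ 573^2 = 328329 ≡ 16 (mod 577)
572^32 = (572^16)^2 ≡ 16^2 = 256 ≡ 256 (mod 577)
572^46 = 572^32 · 572^8 · 572^4 · 572^2 ≡ 256 · 573 · 48 · 25 ≡ 210 (mod 577).

210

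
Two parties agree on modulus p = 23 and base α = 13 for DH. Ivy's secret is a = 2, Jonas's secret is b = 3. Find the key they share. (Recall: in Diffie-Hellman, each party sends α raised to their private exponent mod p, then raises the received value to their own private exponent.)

6

Ivy sends A = α^a mod p = 13^2 mod 23.
13^1 ≡ 13 (mod 23)
13^2 = (13^1)^2 ≡ 13^2 = 169 ≡ 8 (mod 23)
So A = 8. Jonas then computes K = A^b mod p = 8^3 mod 23.
8^1 ≡ 8 (mod 23)
8^2 = (8^1)^2 ≡ 8^2 = 64 ≡ 18 (mod 23)
8^3 = 8^2 · 8^1 ≡ 18 · 8 ≡ 6 (mod 23).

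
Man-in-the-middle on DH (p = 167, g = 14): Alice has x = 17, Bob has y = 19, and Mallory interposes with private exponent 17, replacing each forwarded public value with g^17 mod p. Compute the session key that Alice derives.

152

Alice receives Mallory's public value M = 14^17 mod 167 instead of the honest one.
14^1 ≡ 14 (mod 167)
14^2 = (14^1)^2 ≡ 14^2 = 196 ≡ 29 (mod 167)
14^4 = (14^2)^2 ≡ 29^2 = 841 ≡ 6 (mod 167)
14^8 = (14^4)^2 ≡ 6^2 = 36 ≡ 36 (mod 167)
14^16 = (14^8)^2 ≡ 36^2 = 1296 ≡ 127 (mod 167)
14^17 = 14^16 · 14^1 ≡ 127 · 14 ≡ 108 (mod 167).
So M = 108. Alice computes K = M^17 mod 167.
108^1 ≡ 108 (mod 167)
108^2 = (108^1)^2 ≡ 108^2 = 11664 ≡ 141 (mod 167)
108^4 = (108^2)^2 ≡ 141^2 = 19881 ≡ 8 (mod 167)
108^8 = (108^4)^2 ≡ 8^2 = 64 ≡ 64 (mod 167)
108^16 = (108^8)^2 ≡ 64^2 = 4096 ≡ 88 (mod 167)
108^17 = 108^16 · 108^1 ≡ 88 · 108 ≡ 152 (mod 167).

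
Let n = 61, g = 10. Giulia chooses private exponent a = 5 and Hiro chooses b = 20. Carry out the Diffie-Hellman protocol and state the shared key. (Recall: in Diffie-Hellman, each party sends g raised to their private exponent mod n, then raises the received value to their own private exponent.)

47

Hiro sends B = g^b mod n = 10^20 mod 61.
10^1 ≡ 10 (mod 61)
10^2 = (10^1)^2 ≡ 10^2 = 100 ≡ 39 (mod 61)
10^4 = (10^2)^2 ≡ 39^2 = 1521 ≡ 57 (mod 61)
10^8 = (10^4)^2 ≡ 57^2 = 3249 ≡ 16 (mod 61)
10^16 = (10^8)^2 ≡ 16^2 = 256 ≡ 12 (mod 61)
10^20 = 10^16 · 10^4 ≡ 12 · 57 ≡ 13 (mod 61).
So B = 13. Giulia then computes K = B^a mod n = 13^5 mod 61.
13^1 ≡ 13 (mod 61)
13^2 = (13^1)^2 ≡ 13^2 = 169 ≡ 47 (mod 61)
13^4 = (13^2)^2 ≡ 47^2 = 2209 ≡ 13 (mod 61)
13^5 = 13^4 · 13^1 ≡ 13 · 13 ≡ 47 (mod 61).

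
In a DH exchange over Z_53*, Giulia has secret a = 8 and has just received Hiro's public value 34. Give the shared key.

36

Shared key K = 34^8 mod 53.
34^1 ≡ 34 (mod 53)
34^2 = (34^1)^2 ≡ 34^2 = 1156 ≡ 43 (mod 53)
34^4 = (34^2)^2 ≡ 43^2 = 1849 ≡ 47 (mod 53)
34^8 = (34^4)^2 ≡ 47^2 = 2209 ≡ 36 (mod 53)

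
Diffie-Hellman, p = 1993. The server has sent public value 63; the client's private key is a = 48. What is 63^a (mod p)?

Shared key K = 63^48 mod 1993.
63^1 ≡ 63 (mod 1993)
63^2 = (63^1)^2 ≡ 63^2 = 3969 ≡ 1976 (mod 1993)
63^4 = (63^2)^2 ≡ 1976^2 = 3904576 ≡ 289 (mod 1993)
63^8 = (63^4)^2 ≡ 289^2 = 83521 ≡ 1808 (mod 1993)
63^16 = (63^8)^2 ≡ 1808^2 = 3268864 ≡ 344 (mod 1993)
63^32 = (63^16)^2 ≡ 344^2 = 118336 ≡ 749 (mod 1993)
63^48 = 63^32 · 63^16 ≡ 749 · 344 ≡ 559 (mod 1993).

559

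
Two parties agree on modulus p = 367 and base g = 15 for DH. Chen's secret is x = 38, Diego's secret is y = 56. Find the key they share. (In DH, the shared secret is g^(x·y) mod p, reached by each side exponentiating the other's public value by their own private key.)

25

Chen sends A = g^x mod p = 15^38 mod 367.
15^1 ≡ 15 (mod 367)
15^2 = (15^1)^2 ≡ 15^2 = 225 ≡ 225 (mod 367)
15^4 = (15^2)^2 ≡ 225^2 = 50625 ≡ 346 (mod 367)
15^8 = (15^4)^2 ≡ 346^2 = 119716 ≡ 74 (mod 367)
15^16 = (15^8)^2 ≡ 74^2 = 5476 ≡ 338 (mod 367)
15^32 = (15^16)^2 ≡ 338^2 = 114244 ≡ 107 (mod 367)
15^38 = 15^32 · 15^4 · 15^2 ≡ 107 · 346 · 225 ≡ 151 (mod 367).
So A = 151. Diego then computes K = A^y mod p = 151^56 mod 367.
151^1 ≡ 151 (mod 367)
151^2 = (151^1)^2 ≡ 151^2 = 22801 ≡ 47 (mod 367)
151^4 = (151^2)^2 ≡ 47^2 = 2209 ≡ 7 (mod 367)
151^8 = (151^4)^2 ≡ 7^2 = 49 ≡ 49 (mod 367)
151^16 = (151^8)^2 ≡ 49^2 = 2401 ≡ 199 (mod 367)
151^32 = (151^16)^2 ≡ 199^2 = 39601 ≡ 332 (mod 367)
151^56 = 151^32 · 151^16 · 151^8 ≡ 332 · 199 · 49 ≡ 25 (mod 367).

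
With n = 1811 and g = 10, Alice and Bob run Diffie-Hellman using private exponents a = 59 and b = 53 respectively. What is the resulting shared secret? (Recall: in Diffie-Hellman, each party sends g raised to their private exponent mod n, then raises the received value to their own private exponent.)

1497

Alice sends A = g^a mod n = 10^59 mod 1811.
10^1 ≡ 10 (mod 1811)
10^2 = (10^1)^2 ≡ 10^2 = 100 ≡ 100 (mod 1811)
10^4 = (10^2)^2 ≡ 100^2 = 10000 ≡ 945 (mod 1811)
10^8 = (10^4)^2 ≡ 945^2 = 893025 ≡ 202 (mod 1811)
10^16 = (10^8)^2 ≡ 202^2 = 40804 ≡ 962 (mod 1811)
10^32 = (10^16)^2 ≡ 962^2 = 925444 ≡ 23 (mod 1811)
10^59 = 10^32 · 10^16 · 10^8 · 10^2 · 10^1 ≡ 23 · 962 · 202 · 100 · 10 ≡ 1794 (mod 1811).
So A = 1794. Bob then computes K = A^b mod n = 1794^53 mod 1811.
1794^1 ≡ 1794 (mod 1811)
1794^2 = (1794^1)^2 ≡ 1794^2 = 3218436 ≡ 289 (mod 1811)
1794^4 = (1794^2)^2 ≡ 289^2 = 83521 ≡ 215 (mod 1811)
1794^8 = (1794^4)^2 ≡ 215^2 = 46225 ≡ 950 (mod 1811)
1794^16 = (1794^8)^2 ≡ 950^2 = 902500 ≡ 622 (mod 1811)
1794^32 = (1794^16)^2 ≡ 622^2 = 386884 ≡ 1141 (mod 1811)
1794^53 = 1794^32 · 1794^16 · 1794^4 · 1794^1 ≡ 1141 · 622 · 215 · 1794 ≡ 1497 (mod 1811).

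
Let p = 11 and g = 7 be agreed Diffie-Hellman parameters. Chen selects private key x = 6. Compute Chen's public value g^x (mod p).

4

Public value = 7^6 (mod 11).
7^1 ≡ 7 (mod 11)
7^2 = (7^1)^2 ≡ 7^2 = 49 ≡ 5 (mod 11)
7^4 = (7^2)^2 ≡ 5^2 = 25 ≡ 3 (mod 11)
7^6 = 7^4 · 7^2 ≡ 3 · 5 ≡ 4 (mod 11).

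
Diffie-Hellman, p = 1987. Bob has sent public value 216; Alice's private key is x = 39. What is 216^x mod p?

1172

Shared key K = 216^39 mod 1987.
216^1 ≡ 216 (mod 1987)
216^2 = (216^1)^2 ≡ 216^2 = 46656 ≡ 955 (mod 1987)
216^4 = (216^2)^2 ≡ 955^2 = 912025 ≡ 1979 (mod 1987)
216^8 = (216^4)^2 ≡ 1979^2 = 3916441 ≡ 64 (mod 1987)
216^16 = (216^8)^2 ≡ 64^2 = 4096 ≡ 122 (mod 1987)
216^32 = (216^16)^2 ≡ 122^2 = 14884 ≡ 975 (mod 1987)
216^39 = 216^32 · 216^4 · 216^2 · 216^1 ≡ 975 · 1979 · 955 · 216 ≡ 1172 (mod 1987).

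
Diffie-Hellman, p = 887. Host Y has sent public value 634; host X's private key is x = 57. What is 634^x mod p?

Shared key K = 634^57 mod 887.
634^1 ≡ 634 (mod 887)
634^2 = (634^1)^2 ≡ 634^2 = 401956 ≡ 145 (mod 887)
634^4 = (634^2)^2 ≡ 145^2 = 21025 ≡ 624 (mod 887)
634^8 = (634^4)^2 ≡ 624^2 = 389376 ≡ 870 (mod 887)
634^16 = (634^8)^2 ≡ 870^2 = 756900 ≡ 289 (mod 887)
634^32 = (634^16)^2 ≡ 289^2 = 83521 ≡ 143 (mod 887)
634^57 = 634^32 · 634^16 · 634^8 · 634^1 ≡ 143 · 289 · 870 · 634 ≡ 610 (mod 887).

610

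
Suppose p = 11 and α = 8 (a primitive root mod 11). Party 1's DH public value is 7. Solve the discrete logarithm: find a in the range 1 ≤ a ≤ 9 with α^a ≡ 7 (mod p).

9

Try successive powers of 8 modulo 11:
8^1 ≡ 8
8^2 ≡ 9
8^3 ≡ 6
8^4 ≡ 4
8^5 ≡ 10
8^6 ≡ 3
8^7 ≡ 2
8^8 ≡ 5
8^9 ≡ 7
Found: a = 9.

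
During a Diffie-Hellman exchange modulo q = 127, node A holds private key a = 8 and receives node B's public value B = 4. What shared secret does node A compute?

Shared key K = 4^8 mod 127.
4^1 ≡ 4 (mod 127)
4^2 = (4^1)^2 ≡ 4^2 = 16 ≡ 16 (mod 127)
4^4 = (4^2)^2 ≡ 16^2 = 256 ≡ 2 (mod 127)
4^8 = (4^4)^2 ≡ 2^2 = 4 ≡ 4 (mod 127)

4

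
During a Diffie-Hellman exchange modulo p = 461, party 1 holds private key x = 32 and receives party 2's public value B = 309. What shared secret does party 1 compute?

141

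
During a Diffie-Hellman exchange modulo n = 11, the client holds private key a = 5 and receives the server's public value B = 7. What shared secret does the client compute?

Shared key K = 7^5 mod 11.
7^1 ≡ 7 (mod 11)
7^2 = (7^1)^2 ≡ 7^2 = 49 ≡ 5 (mod 11)
7^4 = (7^2)^2 ≡ 5^2 = 25 ≡ 3 (mod 11)
7^5 = 7^4 · 7^1 ≡ 3 · 7 ≡ 10 (mod 11).

10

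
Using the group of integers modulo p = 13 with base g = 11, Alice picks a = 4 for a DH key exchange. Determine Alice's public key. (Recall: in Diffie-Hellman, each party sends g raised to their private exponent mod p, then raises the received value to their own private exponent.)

3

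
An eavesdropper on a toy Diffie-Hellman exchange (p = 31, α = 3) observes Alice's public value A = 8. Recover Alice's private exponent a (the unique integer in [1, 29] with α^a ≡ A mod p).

12

Try successive powers of 3 modulo 31:
3^1 ≡ 3
3^2 ≡ 9
3^3 ≡ 27
3^4 ≡ 19
3^5 ≡ 26
3^6 ≡ 16
3^7 ≡ 17
3^8 ≡ 20
3^9 ≡ 29
3^10 ≡ 25
3^11 ≡ 13
3^12 ≡ 8
Found: a = 12.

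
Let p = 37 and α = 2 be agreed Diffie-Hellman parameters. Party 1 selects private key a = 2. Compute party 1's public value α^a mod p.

Public value = 2^2 mod 37.
2^1 ≡ 2 (mod 37)
2^2 = (2^1)^2 ≡ 2^2 = 4 ≡ 4 (mod 37)

4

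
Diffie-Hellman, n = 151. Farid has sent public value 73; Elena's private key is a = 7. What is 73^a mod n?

Shared key K = 73^7 mod 151.
73^1 ≡ 73 (mod 151)
73^2 = (73^1)^2 ≡ 73^2 = 5329 ≡ 44 (mod 151)
73^4 = (73^2)^2 ≡ 44^2 = 1936 ≡ 124 (mod 151)
73^7 = 73^4 · 73^2 · 73^1 ≡ 124 · 44 · 73 ≡ 101 (mod 151).

101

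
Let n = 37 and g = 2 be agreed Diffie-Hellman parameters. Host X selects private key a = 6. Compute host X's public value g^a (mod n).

27

Public value = 2^6 (mod 37).
2^1 ≡ 2 (mod 37)
2^2 = (2^1)^2 ≡ 2^2 = 4 ≡ 4 (mod 37)
2^4 = (2^2)^2 ≡ 4^2 = 16 ≡ 16 (mod 37)
2^6 = 2^4 · 2^2 ≡ 16 · 4 ≡ 27 (mod 37).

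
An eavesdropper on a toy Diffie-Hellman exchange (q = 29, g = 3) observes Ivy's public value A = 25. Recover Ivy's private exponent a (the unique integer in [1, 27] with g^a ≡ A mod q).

20

Try successive powers of 3 modulo 29:
3^1 ≡ 3
3^2 ≡ 9
3^3 ≡ 27
3^4 ≡ 23
3^5 ≡ 11
3^6 ≡ 4
3^7 ≡ 12
3^8 ≡ 7
3^9 ≡ 21
3^10 ≡ 5
3^11 ≡ 15
3^12 ≡ 16
3^13 ≡ 19
3^14 ≡ 28
3^15 ≡ 26
3^16 ≡ 20
3^17 ≡ 2
3^18 ≡ 6
3^19 ≡ 18
3^20 ≡ 25
Found: a = 20.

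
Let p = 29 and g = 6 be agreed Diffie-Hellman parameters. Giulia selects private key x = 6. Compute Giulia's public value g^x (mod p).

Public value = 6^6 (mod 29).
6^1 ≡ 6 (mod 29)
6^2 = (6^1)^2 ≡ 6^2 = 36 ≡ 7 (mod 29)
6^4 = (6^2)^2 ≡ 7^2 = 49 ≡ 20 (mod 29)
6^6 = 6^4 · 6^2 ≡ 20 · 7 ≡ 24 (mod 29).

24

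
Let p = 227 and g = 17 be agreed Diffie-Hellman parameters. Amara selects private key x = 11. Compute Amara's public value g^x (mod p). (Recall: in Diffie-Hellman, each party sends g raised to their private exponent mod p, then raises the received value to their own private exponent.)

162

Public value = 17^11 (mod 227).
17^1 ≡ 17 (mod 227)
17^2 = (17^1)^2 ≡ 17^2 = 289 ≡ 62 (mod 227)
17^4 = (17^2)^2 ≡ 62^2 = 3844 ≡ 212 (mod 227)
17^8 = (17^4)^2 ≡ 212^2 = 44944 ≡ 225 (mod 227)
17^11 = 17^8 · 17^2 · 17^1 ≡ 225 · 62 · 17 ≡ 162 (mod 227).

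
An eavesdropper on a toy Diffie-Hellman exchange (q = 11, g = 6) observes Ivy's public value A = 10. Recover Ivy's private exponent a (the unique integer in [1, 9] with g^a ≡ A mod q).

5

Try successive powers of 6 modulo 11:
6^1 ≡ 6
6^2 ≡ 3
6^3 ≡ 7
6^4 ≡ 9
6^5 ≡ 10
Found: a = 5.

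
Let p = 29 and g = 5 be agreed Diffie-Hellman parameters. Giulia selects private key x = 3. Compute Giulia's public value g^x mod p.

9

Public value = 5^3 mod 29.
5^1 ≡ 5 (mod 29)
5^2 = (5^1)^2 ≡ 5^2 = 25 ≡ 25 (mod 29)
5^3 = 5^2 · 5^1 ≡ 25 · 5 ≡ 9 (mod 29).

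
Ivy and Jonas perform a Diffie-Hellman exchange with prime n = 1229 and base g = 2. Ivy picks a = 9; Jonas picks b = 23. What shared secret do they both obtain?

141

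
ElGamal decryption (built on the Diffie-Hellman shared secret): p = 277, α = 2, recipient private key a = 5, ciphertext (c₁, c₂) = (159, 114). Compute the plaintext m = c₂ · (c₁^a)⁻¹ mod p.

Shared mask s = c₁^a mod p = 159^5 mod 277.
159^1 ≡ 159 (mod 277)
159^2 = (159^1)^2 ≡ 159^2 = 25281 ≡ 74 (mod 277)
159^4 = (159^2)^2 ≡ 74^2 = 5476 ≡ 213 (mod 277)
159^5 = 159^4 · 159^1 ≡ 213 · 159 ≡ 73 (mod 277).
So s = 73; s⁻¹ ≡ 148 (mod 277).
m = c₂ · s⁻¹ mod 277 = 114 · 148 mod 277 = 252.

252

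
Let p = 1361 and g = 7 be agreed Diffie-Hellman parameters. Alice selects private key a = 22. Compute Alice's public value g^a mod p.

Public value = 7^22 mod 1361.
7^1 ≡ 7 (mod 1361)
7^2 = (7^1)^2 ≡ 7^2 = 49 ≡ 49 (mod 1361)
7^4 = (7^2)^2 ≡ 49^2 = 2401 ≡ 1040 (mod 1361)
7^8 = (7^4)^2 ≡ 1040^2 = 1081600 ≡ 966 (mod 1361)
7^16 = (7^8)^2 ≡ 966^2 = 933156 ≡ 871 (mod 1361)
7^22 = 7^16 · 7^4 · 7^2 ≡ 871 · 1040 · 49 ≡ 1228 (mod 1361).

1228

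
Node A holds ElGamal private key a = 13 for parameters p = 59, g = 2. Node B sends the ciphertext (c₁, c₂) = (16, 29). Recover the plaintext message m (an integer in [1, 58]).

Shared mask s = c₁^a mod p = 16^13 mod 59.
16^1 ≡ 16 (mod 59)
16^2 = (16^1)^2 ≡ 16^2 = 256 ≡ 20 (mod 59)
16^4 = (16^2)^2 ≡ 20^2 = 400 ≡ 46 (mod 59)
16^8 = (16^4)^2 ≡ 46^2 = 2116 ≡ 51 (mod 59)
16^13 = 16^8 · 16^4 · 16^1 ≡ 51 · 46 · 16 ≡ 12 (mod 59).
So s = 12; s⁻¹ ≡ 5 (mod 59).
m = c₂ · s⁻¹ mod 59 = 29 · 5 mod 59 = 27.

27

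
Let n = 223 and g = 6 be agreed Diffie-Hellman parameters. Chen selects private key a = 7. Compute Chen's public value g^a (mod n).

71

Public value = 6^7 (mod 223).
6^1 ≡ 6 (mod 223)
6^2 = (6^1)^2 ≡ 6^2 = 36 ≡ 36 (mod 223)
6^4 = (6^2)^2 ≡ 36^2 = 1296 ≡ 181 (mod 223)
6^7 = 6^4 · 6^2 · 6^1 ≡ 181 · 36 · 6 ≡ 71 (mod 223).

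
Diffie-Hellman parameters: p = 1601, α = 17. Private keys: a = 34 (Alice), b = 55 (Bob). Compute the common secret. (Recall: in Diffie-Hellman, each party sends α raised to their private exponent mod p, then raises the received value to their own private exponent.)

Alice sends A = α^a mod p = 17^34 mod 1601.
17^1 ≡ 17 (mod 1601)
17^2 = (17^1)^2 ≡ 17^2 = 289 ≡ 289 (mod 1601)
17^4 = (17^2)^2 ≡ 289^2 = 83521 ≡ 269 (mod 1601)
17^8 = (17^4)^2 ≡ 269^2 = 72361 ≡ 316 (mod 1601)
17^16 = (17^8)^2 ≡ 316^2 = 99856 ≡ 594 (mod 1601)
17^32 = (17^16)^2 ≡ 594^2 = 352836 ≡ 616 (mod 1601)
17^34 = 17^32 · 17^2 ≡ 616 · 289 ≡ 313 (mod 1601).
So A = 313. Bob then computes K = A^b mod p = 313^55 mod 1601.
313^1 ≡ 313 (mod 1601)
313^2 = (313^1)^2 ≡ 313^2 = 97969 ≡ 308 (mod 1601)
313^4 = (313^2)^2 ≡ 308^2 = 94864 ≡ 405 (mod 1601)
313^8 = (313^4)^2 ≡ 405^2 = 164025 ≡ 723 (mod 1601)
313^16 = (313^8)^2 ≡ 723^2 = 522729 ≡ 803 (mod 1601)
313^32 = (313^16)^2 ≡ 803^2 = 644809 ≡ 1207 (mod 1601)
313^55 = 313^32 · 313^16 · 313^4 · 313^2 · 313^1 ≡ 1207 · 803 · 405 · 308 · 313 ≡ 1116 (mod 1601).

1116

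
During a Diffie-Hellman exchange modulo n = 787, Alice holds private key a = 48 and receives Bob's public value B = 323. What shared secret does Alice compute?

253

Shared key K = 323^48 mod 787.
323^1 ≡ 323 (mod 787)
323^2 = (323^1)^2 ≡ 323^2 = 104329 ≡ 445 (mod 787)
323^4 = (323^2)^2 ≡ 445^2 = 198025 ≡ 488 (mod 787)
323^8 = (323^4)^2 ≡ 488^2 = 238144 ≡ 470 (mod 787)
323^16 = (323^8)^2 ≡ 470^2 = 220900 ≡ 540 (mod 787)
323^32 = (323^16)^2 ≡ 540^2 = 291600 ≡ 410 (mod 787)
323^48 = 323^32 · 323^16 ≡ 410 · 540 ≡ 253 (mod 787).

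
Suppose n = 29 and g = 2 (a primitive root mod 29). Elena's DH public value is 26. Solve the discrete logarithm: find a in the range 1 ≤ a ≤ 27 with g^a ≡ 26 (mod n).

Try successive powers of 2 modulo 29:
2^1 ≡ 2
2^2 ≡ 4
2^3 ≡ 8
2^4 ≡ 16
2^5 ≡ 3
2^6 ≡ 6
2^7 ≡ 12
2^8 ≡ 24
2^9 ≡ 19
2^10 ≡ 9
2^11 ≡ 18
2^12 ≡ 7
2^13 ≡ 14
2^14 ≡ 28
2^15 ≡ 27
2^16 ≡ 25
2^17 ≡ 21
2^18 ≡ 13
2^19 ≡ 26
Found: a = 19.

19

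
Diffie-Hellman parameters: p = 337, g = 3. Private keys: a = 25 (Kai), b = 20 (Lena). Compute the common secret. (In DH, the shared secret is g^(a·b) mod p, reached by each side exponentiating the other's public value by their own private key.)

233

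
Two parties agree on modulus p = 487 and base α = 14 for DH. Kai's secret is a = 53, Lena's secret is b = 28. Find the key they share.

Kai sends A = α^a mod p = 14^53 mod 487.
14^1 ≡ 14 (mod 487)
14^2 = (14^1)^2 ≡ 14^2 = 196 ≡ 196 (mod 487)
14^4 = (14^2)^2 ≡ 196^2 = 38416 ≡ 430 (mod 487)
14^8 = (14^4)^2 ≡ 430^2 = 184900 ≡ 327 (mod 487)
14^16 = (14^8)^2 ≡ 327^2 = 106929 ≡ 276 (mod 487)
14^32 = (14^16)^2 ≡ 276^2 = 76176 ≡ 204 (mod 487)
14^53 = 14^32 · 14^16 · 14^4 · 14^1 ≡ 204 · 276 · 430 · 14 ≡ 28 (mod 487).
So A = 28. Lena then computes K = A^b mod p = 28^28 mod 487.
28^1 ≡ 28 (mod 487)
28^2 = (28^1)^2 ≡ 28^2 = 784 ≡ 297 (mod 487)
28^4 = (28^2)^2 ≡ 297^2 = 88209 ≡ 62 (mod 487)
28^8 = (28^4)^2 ≡ 62^2 = 3844 ≡ 435 (mod 487)
28^16 = (28^8)^2 ≡ 435^2 = 189225 ≡ 269 (mod 487)
28^28 = 28^16 · 28^8 · 28^4 ≡ 269 · 435 · 62 ≡ 91 (mod 487).

91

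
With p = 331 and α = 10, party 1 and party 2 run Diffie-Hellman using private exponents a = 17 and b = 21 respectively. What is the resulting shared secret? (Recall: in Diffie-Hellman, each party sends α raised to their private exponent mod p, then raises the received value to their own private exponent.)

73

Party 2 sends B = α^b mod p = 10^21 mod 331.
10^1 ≡ 10 (mod 331)
10^2 = (10^1)^2 ≡ 10^2 = 100 ≡ 100 (mod 331)
10^4 = (10^2)^2 ≡ 100^2 = 10000 ≡ 70 (mod 331)
10^8 = (10^4)^2 ≡ 70^2 = 4900 ≡ 266 (mod 331)
10^16 = (10^8)^2 ≡ 266^2 = 70756 ≡ 253 (mod 331)
10^21 = 10^16 · 10^4 · 10^1 ≡ 253 · 70 · 10 ≡ 15 (mod 331).
So B = 15. Party 1 then computes K = B^a mod p = 15^17 mod 331.
15^1 ≡ 15 (mod 331)
15^2 = (15^1)^2 ≡ 15^2 = 225 ≡ 225 (mod 331)
15^4 = (15^2)^2 ≡ 225^2 = 50625 ≡ 313 (mod 331)
15^8 = (15^4)^2 ≡ 313^2 = 97969 ≡ 324 (mod 331)
15^16 = (15^8)^2 ≡ 324^2 = 104976 ≡ 49 (mod 331)
15^17 = 15^16 · 15^1 ≡ 49 · 15 ≡ 73 (mod 331).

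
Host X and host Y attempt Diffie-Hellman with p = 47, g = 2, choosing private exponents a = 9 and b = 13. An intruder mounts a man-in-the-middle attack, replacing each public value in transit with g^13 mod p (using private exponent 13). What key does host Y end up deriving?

Host Y receives an intruder's public value M = 2^13 mod 47 instead of the honest one.
2^1 ≡ 2 (mod 47)
2^2 = (2^1)^2 ≡ 2^2 = 4 ≡ 4 (mod 47)
2^4 = (2^2)^2 ≡ 4^2 = 16 ≡ 16 (mod 47)
2^8 = (2^4)^2 ≡ 16^2 = 256 ≡ 21 (mod 47)
2^13 = 2^8 · 2^4 · 2^1 ≡ 21 · 16 · 2 ≡ 14 (mod 47).
So M = 14. Host Y computes K = M^13 mod 47.
14^1 ≡ 14 (mod 47)
14^2 = (14^1)^2 ≡ 14^2 = 196 ≡ 8 (mod 47)
14^4 = (14^2)^2 ≡ 8^2 = 64 ≡ 17 (mod 47)
14^8 = (14^4)^2 ≡ 17^2 = 289 ≡ 7 (mod 47)
14^13 = 14^8 · 14^4 · 14^1 ≡ 7 · 17 · 14 ≡ 21 (mod 47).

21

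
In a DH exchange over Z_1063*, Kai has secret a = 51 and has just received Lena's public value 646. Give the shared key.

539

Shared key K = 646^51 mod 1063.
646^1 ≡ 646 (mod 1063)
646^2 = (646^1)^2 ≡ 646^2 = 417316 ≡ 620 (mod 1063)
646^4 = (646^2)^2 ≡ 620^2 = 384400 ≡ 657 (mod 1063)
646^8 = (646^4)^2 ≡ 657^2 = 431649 ≡ 71 (mod 1063)
646^16 = (646^8)^2 ≡ 71^2 = 5041 ≡ 789 (mod 1063)
646^32 = (646^16)^2 ≡ 789^2 = 622521 ≡ 666 (mod 1063)
646^51 = 646^32 · 646^16 · 646^2 · 646^1 ≡ 666 · 789 · 620 · 646 ≡ 539 (mod 1063).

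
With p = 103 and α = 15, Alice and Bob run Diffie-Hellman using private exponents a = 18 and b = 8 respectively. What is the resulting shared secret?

14

Bob sends B = α^b mod p = 15^8 mod 103.
15^1 ≡ 15 (mod 103)
15^2 = (15^1)^2 ≡ 15^2 = 225 ≡ 19 (mod 103)
15^4 = (15^2)^2 ≡ 19^2 = 361 ≡ 52 (mod 103)
15^8 = (15^4)^2 ≡ 52^2 = 2704 ≡ 26 (mod 103)
So B = 26. Alice then computes K = B^a mod p = 26^18 mod 103.
26^1 ≡ 26 (mod 103)
26^2 = (26^1)^2 ≡ 26^2 = 676 ≡ 58 (mod 103)
26^4 = (26^2)^2 ≡ 58^2 = 3364 ≡ 68 (mod 103)
26^8 = (26^4)^2 ≡ 68^2 = 4624 ≡ 92 (mod 103)
26^16 = (26^8)^2 ≡ 92^2 = 8464 ≡ 18 (mod 103)
26^18 = 26^16 · 26^2 ≡ 18 · 58 ≡ 14 (mod 103).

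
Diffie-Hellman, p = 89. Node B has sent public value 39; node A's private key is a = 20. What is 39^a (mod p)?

Shared key K = 39^20 mod 89.
39^1 ≡ 39 (mod 89)
39^2 = (39^1)^2 ≡ 39^2 = 1521 ≡ 8 (mod 89)
39^4 = (39^2)^2 ≡ 8^2 = 64 ≡ 64 (mod 89)
39^8 = (39^4)^2 ≡ 64^2 = 4096 ≡ 2 (mod 89)
39^16 = (39^8)^2 ≡ 2^2 = 4 ≡ 4 (mod 89)
39^20 = 39^16 · 39^4 ≡ 4 · 64 ≡ 78 (mod 89).

78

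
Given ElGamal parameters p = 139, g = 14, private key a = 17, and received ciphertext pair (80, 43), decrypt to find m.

Shared mask s = c₁^a mod p = 80^17 mod 139.
80^1 ≡ 80 (mod 139)
80^2 = (80^1)^2 ≡ 80^2 = 6400 ≡ 6 (mod 139)
80^4 = (80^2)^2 ≡ 6^2 = 36 ≡ 36 (mod 139)
80^8 = (80^4)^2 ≡ 36^2 = 1296 ≡ 45 (mod 139)
80^16 = (80^8)^2 ≡ 45^2 = 2025 ≡ 79 (mod 139)
80^17 = 80^16 · 80^1 ≡ 79 · 80 ≡ 65 (mod 139).
So s = 65; s⁻¹ ≡ 77 (mod 139).
m = c₂ · s⁻¹ mod 139 = 43 · 77 mod 139 = 114.

114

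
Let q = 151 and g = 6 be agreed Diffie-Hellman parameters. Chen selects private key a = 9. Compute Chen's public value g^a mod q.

Public value = 6^9 mod 151.
6^1 ≡ 6 (mod 151)
6^2 = (6^1)^2 ≡ 6^2 = 36 ≡ 36 (mod 151)
6^4 = (6^2)^2 ≡ 36^2 = 1296 ≡ 88 (mod 151)
6^8 = (6^4)^2 ≡ 88^2 = 7744 ≡ 43 (mod 151)
6^9 = 6^8 · 6^1 ≡ 43 · 6 ≡ 107 (mod 151).

107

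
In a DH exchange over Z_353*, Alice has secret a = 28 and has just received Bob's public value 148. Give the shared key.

309

Shared key K = 148^28 mod 353.
148^1 ≡ 148 (mod 353)
148^2 = (148^1)^2 ≡ 148^2 = 21904 ≡ 18 (mod 353)
148^4 = (148^2)^2 ≡ 18^2 = 324 ≡ 324 (mod 353)
148^8 = (148^4)^2 ≡ 324^2 = 104976 ≡ 135 (mod 353)
148^16 = (148^8)^2 ≡ 135^2 = 18225 ≡ 222 (mod 353)
148^28 = 148^16 · 148^8 · 148^4 ≡ 222 · 135 · 324 ≡ 309 (mod 353).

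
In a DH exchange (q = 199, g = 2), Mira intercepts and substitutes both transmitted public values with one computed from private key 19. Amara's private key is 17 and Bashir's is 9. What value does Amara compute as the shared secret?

Amara receives Mira's public value M = 2^19 mod 199 instead of the honest one.
2^1 ≡ 2 (mod 199)
2^2 = (2^1)^2 ≡ 2^2 = 4 ≡ 4 (mod 199)
2^4 = (2^2)^2 ≡ 4^2 = 16 ≡ 16 (mod 199)
2^8 = (2^4)^2 ≡ 16^2 = 256 ≡ 57 (mod 199)
2^16 = (2^8)^2 ≡ 57^2 = 3249 ≡ 65 (mod 199)
2^19 = 2^16 · 2^2 · 2^1 ≡ 65 · 4 · 2 ≡ 122 (mod 199).
So M = 122. Amara computes K = M^17 mod 199.
122^1 ≡ 122 (mod 199)
122^2 = (122^1)^2 ≡ 122^2 = 14884 ≡ 158 (mod 199)
122^4 = (122^2)^2 ≡ 158^2 = 24964 ≡ 89 (mod 199)
122^8 = (122^4)^2 ≡ 89^2 = 7921 ≡ 160 (mod 199)
122^16 = (122^8)^2 ≡ 160^2 = 25600 ≡ 128 (mod 199)
122^17 = 122^16 · 122^1 ≡ 128 · 122 ≡ 94 (mod 199).

94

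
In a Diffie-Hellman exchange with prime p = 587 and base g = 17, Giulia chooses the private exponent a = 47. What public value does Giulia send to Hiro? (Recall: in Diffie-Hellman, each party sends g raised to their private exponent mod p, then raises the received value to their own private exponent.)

356

Public value = 17^47 mod 587.
17^1 ≡ 17 (mod 587)
17^2 = (17^1)^2 ≡ 17^2 = 289 ≡ 289 (mod 587)
17^4 = (17^2)^2 ≡ 289^2 = 83521 ≡ 167 (mod 587)
17^8 = (17^4)^2 ≡ 167^2 = 27889 ≡ 300 (mod 587)
17^16 = (17^8)^2 ≡ 300^2 = 90000 ≡ 189 (mod 587)
17^32 = (17^16)^2 ≡ 189^2 = 35721 ≡ 501 (mod 587)
17^47 = 17^32 · 17^8 · 17^4 · 17^2 · 17^1 ≡ 501 · 300 · 167 · 289 · 17 ≡ 356 (mod 587).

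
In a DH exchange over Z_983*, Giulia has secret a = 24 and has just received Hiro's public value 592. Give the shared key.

152

Shared key K = 592^24 mod 983.
592^1 ≡ 592 (mod 983)
592^2 = (592^1)^2 ≡ 592^2 = 350464 ≡ 516 (mod 983)
592^4 = (592^2)^2 ≡ 516^2 = 266256 ≡ 846 (mod 983)
592^8 = (592^4)^2 ≡ 846^2 = 715716 ≡ 92 (mod 983)
592^16 = (592^8)^2 ≡ 92^2 = 8464 ≡ 600 (mod 983)
592^24 = 592^16 · 592^8 ≡ 600 · 92 ≡ 152 (mod 983).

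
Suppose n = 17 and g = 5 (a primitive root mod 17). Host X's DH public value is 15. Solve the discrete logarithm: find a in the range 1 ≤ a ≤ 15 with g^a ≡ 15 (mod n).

14

Try successive powers of 5 modulo 17:
5^1 ≡ 5
5^2 ≡ 8
5^3 ≡ 6
5^4 ≡ 13
5^5 ≡ 14
5^6 ≡ 2
5^7 ≡ 10
5^8 ≡ 16
5^9 ≡ 12
5^10 ≡ 9
5^11 ≡ 11
5^12 ≡ 4
5^13 ≡ 3
5^14 ≡ 15
Found: a = 14.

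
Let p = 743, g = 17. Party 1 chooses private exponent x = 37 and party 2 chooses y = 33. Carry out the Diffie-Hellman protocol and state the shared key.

613

Party 1 sends A = g^x mod p = 17^37 mod 743.
17^1 ≡ 17 (mod 743)
17^2 = (17^1)^2 ≡ 17^2 = 289 ≡ 289 (mod 743)
17^4 = (17^2)^2 ≡ 289^2 = 83521 ≡ 305 (mod 743)
17^8 = (17^4)^2 ≡ 305^2 = 93025 ≡ 150 (mod 743)
17^16 = (17^8)^2 ≡ 150^2 = 22500 ≡ 210 (mod 743)
17^32 = (17^16)^2 ≡ 210^2 = 44100 ≡ 263 (mod 743)
17^37 = 17^32 · 17^4 · 17^1 ≡ 263 · 305 · 17 ≡ 250 (mod 743).
So A = 250. Party 2 then computes K = A^y mod p = 250^33 mod 743.
250^1 ≡ 250 (mod 743)
250^2 = (250^1)^2 ≡ 250^2 = 62500 ≡ 88 (mod 743)
250^4 = (250^2)^2 ≡ 88^2 = 7744 ≡ 314 (mod 743)
250^8 = (250^4)^2 ≡ 314^2 = 98596 ≡ 520 (mod 743)
250^16 = (250^8)^2 ≡ 520^2 = 270400 ≡ 691 (mod 743)
250^32 = (250^16)^2 ≡ 691^2 = 477481 ≡ 475 (mod 743)
250^33 = 250^32 · 250^1 ≡ 475 · 250 ≡ 613 (mod 743).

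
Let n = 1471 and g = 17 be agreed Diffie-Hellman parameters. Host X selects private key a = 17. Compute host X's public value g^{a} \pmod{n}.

Public value = 17^{17} \pmod{1471}.
17^1 ≡ 17 (mod 1471)
17^2 = (17^1)^2 ≡ 17^2 = 289 ≡ 289 (mod 1471)
17^4 = (17^2)^2 ≡ 289^2 = 83521 ≡ 1145 (mod 1471)
17^8 = (17^4)^2 ≡ 1145^2 = 1311025 ≡ 364 (mod 1471)
17^16 = (17^8)^2 ≡ 364^2 = 132496 ≡ 106 (mod 1471)
17^17 = 17^16 · 17^1 ≡ 106 · 17 ≡ 331 (mod 1471).

331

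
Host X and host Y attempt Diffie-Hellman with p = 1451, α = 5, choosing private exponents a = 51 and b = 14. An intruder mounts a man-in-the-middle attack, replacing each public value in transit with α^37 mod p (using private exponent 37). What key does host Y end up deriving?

300

Host Y receives an intruder's public value M = 5^37 mod 1451 instead of the honest one.
5^1 ≡ 5 (mod 1451)
5^2 = (5^1)^2 ≡ 5^2 = 25 ≡ 25 (mod 1451)
5^4 = (5^2)^2 ≡ 25^2 = 625 ≡ 625 (mod 1451)
5^8 = (5^4)^2 ≡ 625^2 = 390625 ≡ 306 (mod 1451)
5^16 = (5^8)^2 ≡ 306^2 = 93636 ≡ 772 (mod 1451)
5^32 = (5^16)^2 ≡ 772^2 = 595984 ≡ 1074 (mod 1451)
5^37 = 5^32 · 5^4 · 5^1 ≡ 1074 · 625 · 5 ≡ 87 (mod 1451).
So M = 87. Host Y computes K = M^14 mod 1451.
87^1 ≡ 87 (mod 1451)
87^2 = (87^1)^2 ≡ 87^2 = 7569 ≡ 314 (mod 1451)
87^4 = (87^2)^2 ≡ 314^2 = 98596 ≡ 1379 (mod 1451)
87^8 = (87^4)^2 ≡ 1379^2 = 1901641 ≡ 831 (mod 1451)
87^14 = 87^8 · 87^4 · 87^2 ≡ 831 · 1379 · 314 ≡ 300 (mod 1451).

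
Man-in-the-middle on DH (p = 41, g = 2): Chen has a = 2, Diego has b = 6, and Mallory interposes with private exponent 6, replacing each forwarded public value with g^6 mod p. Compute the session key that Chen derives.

Chen receives Mallory's public value M = 2^6 mod 41 instead of the honest one.
2^1 ≡ 2 (mod 41)
2^2 = (2^1)^2 ≡ 2^2 = 4 ≡ 4 (mod 41)
2^4 = (2^2)^2 ≡ 4^2 = 16 ≡ 16 (mod 41)
2^6 = 2^4 · 2^2 ≡ 16 · 4 ≡ 23 (mod 41).
So M = 23. Chen computes K = M^2 mod 41.
23^1 ≡ 23 (mod 41)
23^2 = (23^1)^2 ≡ 23^2 = 529 ≡ 37 (mod 41)

37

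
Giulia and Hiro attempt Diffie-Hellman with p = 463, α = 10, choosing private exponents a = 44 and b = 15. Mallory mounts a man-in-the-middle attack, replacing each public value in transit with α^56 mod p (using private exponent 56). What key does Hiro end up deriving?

Hiro receives Mallory's public value M = 10^56 mod 463 instead of the honest one.
10^1 ≡ 10 (mod 463)
10^2 = (10^1)^2 ≡ 10^2 = 100 ≡ 100 (mod 463)
10^4 = (10^2)^2 ≡ 100^2 = 10000 ≡ 277 (mod 463)
10^8 = (10^4)^2 ≡ 277^2 = 76729 ≡ 334 (mod 463)
10^16 = (10^8)^2 ≡ 334^2 = 111556 ≡ 436 (mod 463)
10^32 = (10^16)^2 ≡ 436^2 = 190096 ≡ 266 (mod 463)
10^56 = 10^32 · 10^16 · 10^8 ≡ 266 · 436 · 334 ≡ 15 (mod 463).
So M = 15. Hiro computes K = M^15 mod 463.
15^1 ≡ 15 (mod 463)
15^2 = (15^1)^2 ≡ 15^2 = 225 ≡ 225 (mod 463)
15^4 = (15^2)^2 ≡ 225^2 = 50625 ≡ 158 (mod 463)
15^8 = (15^4)^2 ≡ 158^2 = 24964 ≡ 425 (mod 463)
15^15 = 15^8 · 15^4 · 15^2 · 15^1 ≡ 425 · 158 · 225 · 15 ≡ 158 (mod 463).

158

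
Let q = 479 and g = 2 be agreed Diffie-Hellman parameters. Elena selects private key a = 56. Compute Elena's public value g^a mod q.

97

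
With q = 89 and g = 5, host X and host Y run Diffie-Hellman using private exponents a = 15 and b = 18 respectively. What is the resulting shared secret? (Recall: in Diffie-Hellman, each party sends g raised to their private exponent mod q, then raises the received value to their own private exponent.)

Host Y sends B = g^b mod q = 5^18 mod 89.
5^1 ≡ 5 (mod 89)
5^2 = (5^1)^2 ≡ 5^2 = 25 ≡ 25 (mod 89)
5^4 = (5^2)^2 ≡ 25^2 = 625 ≡ 2 (mod 89)
5^8 = (5^4)^2 ≡ 2^2 = 4 ≡ 4 (mod 89)
5^16 = (5^8)^2 ≡ 4^2 = 16 ≡ 16 (mod 89)
5^18 = 5^16 · 5^2 ≡ 16 · 25 ≡ 44 (mod 89).
So B = 44. Host X then computes K = B^a mod q = 44^15 mod 89.
44^1 ≡ 44 (mod 89)
44^2 = (44^1)^2 ≡ 44^2 = 1936 ≡ 67 (mod 89)
44^4 = (44^2)^2 ≡ 67^2 = 4489 ≡ 39 (mod 89)
44^8 = (44^4)^2 ≡ 39^2 = 1521 ≡ 8 (mod 89)
44^15 = 44^8 · 44^4 · 44^2 · 44^1 ≡ 8 · 39 · 67 · 44 ≡ 50 (mod 89).

50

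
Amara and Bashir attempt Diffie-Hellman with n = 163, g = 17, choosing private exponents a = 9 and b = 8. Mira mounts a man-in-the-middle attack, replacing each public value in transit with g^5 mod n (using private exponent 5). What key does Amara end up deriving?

59

Amara receives Mira's public value M = 17^5 mod 163 instead of the honest one.
17^1 ≡ 17 (mod 163)
17^2 = (17^1)^2 ≡ 17^2 = 289 ≡ 126 (mod 163)
17^4 = (17^2)^2 ≡ 126^2 = 15876 ≡ 65 (mod 163)
17^5 = 17^4 · 17^1 ≡ 65 · 17 ≡ 127 (mod 163).
So M = 127. Amara computes K = M^9 mod 163.
127^1 ≡ 127 (mod 163)
127^2 = (127^1)^2 ≡ 127^2 = 16129 ≡ 155 (mod 163)
127^4 = (127^2)^2 ≡ 155^2 = 24025 ≡ 64 (mod 163)
127^8 = (127^4)^2 ≡ 64^2 = 4096 ≡ 21 (mod 163)
127^9 = 127^8 · 127^1 ≡ 21 · 127 ≡ 59 (mod 163).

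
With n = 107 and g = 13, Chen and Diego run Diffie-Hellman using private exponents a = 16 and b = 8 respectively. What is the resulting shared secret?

100

Diego sends B = g^b mod n = 13^8 mod 107.
13^1 ≡ 13 (mod 107)
13^2 = (13^1)^2 ≡ 13^2 = 169 ≡ 62 (mod 107)
13^4 = (13^2)^2 ≡ 62^2 = 3844 ≡ 99 (mod 107)
13^8 = (13^4)^2 ≡ 99^2 = 9801 ≡ 64 (mod 107)
So B = 64. Chen then computes K = B^a mod n = 64^16 mod 107.
64^1 ≡ 64 (mod 107)
64^2 = (64^1)^2 ≡ 64^2 = 4096 ≡ 30 (mod 107)
64^4 = (64^2)^2 ≡ 30^2 = 900 ≡ 44 (mod 107)
64^8 = (64^4)^2 ≡ 44^2 = 1936 ≡ 10 (mod 107)
64^16 = (64^8)^2 ≡ 10^2 = 100 ≡ 100 (mod 107)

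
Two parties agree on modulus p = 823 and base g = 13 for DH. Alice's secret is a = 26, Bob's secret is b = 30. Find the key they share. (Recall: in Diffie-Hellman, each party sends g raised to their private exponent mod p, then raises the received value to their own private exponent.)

Alice sends A = g^a mod p = 13^26 mod 823.
13^1 ≡ 13 (mod 823)
13^2 = (13^1)^2 ≡ 13^2 = 169 ≡ 169 (mod 823)
13^4 = (13^2)^2 ≡ 169^2 = 28561 ≡ 579 (mod 823)
13^8 = (13^4)^2 ≡ 579^2 = 335241 ≡ 280 (mod 823)
13^16 = (13^8)^2 ≡ 280^2 = 78400 ≡ 215 (mod 823)
13^26 = 13^16 · 13^8 · 13^2 ≡ 215 · 280 · 169 ≡ 697 (mod 823).
So A = 697. Bob then computes K = A^b mod p = 697^30 mod 823.
697^1 ≡ 697 (mod 823)
697^2 = (697^1)^2 ≡ 697^2 = 485809 ≡ 239 (mod 823)
697^4 = (697^2)^2 ≡ 239^2 = 57121 ≡ 334 (mod 823)
697^8 = (697^4)^2 ≡ 334^2 = 111556 ≡ 451 (mod 823)
697^16 = (697^8)^2 ≡ 451^2 = 203401 ≡ 120 (mod 823)
697^30 = 697^16 · 697^8 · 697^4 · 697^2 ≡ 120 · 451 · 334 · 239 ≡ 167 (mod 823).

167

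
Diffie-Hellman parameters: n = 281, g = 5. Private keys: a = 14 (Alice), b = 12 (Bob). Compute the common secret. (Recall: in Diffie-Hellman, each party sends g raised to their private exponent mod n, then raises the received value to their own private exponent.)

Alice sends A = g^a mod n = 5^14 mod 281.
5^1 ≡ 5 (mod 281)
5^2 = (5^1)^2 ≡ 5^2 = 25 ≡ 25 (mod 281)
5^4 = (5^2)^2 ≡ 25^2 = 625 ≡ 63 (mod 281)
5^8 = (5^4)^2 ≡ 63^2 = 3969 ≡ 35 (mod 281)
5^14 = 5^8 · 5^4 · 5^2 ≡ 35 · 63 · 25 ≡ 49 (mod 281).
So A = 49. Bob then computes K = A^b mod n = 49^12 mod 281.
49^1 ≡ 49 (mod 281)
49^2 = (49^1)^2 ≡ 49^2 = 2401 ≡ 153 (mod 281)
49^4 = (49^2)^2 ≡ 153^2 = 23409 ≡ 86 (mod 281)
49^8 = (49^4)^2 ≡ 86^2 = 7396 ≡ 90 (mod 281)
49^12 = 49^8 · 49^4 ≡ 90 · 86 ≡ 153 (mod 281).

153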